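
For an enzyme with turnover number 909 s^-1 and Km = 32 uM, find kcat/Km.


Catalytic efficiency = kcat / Km
= 909 / 32
= 28.4062 uM^-1*s^-1

28.4062 uM^-1*s^-1


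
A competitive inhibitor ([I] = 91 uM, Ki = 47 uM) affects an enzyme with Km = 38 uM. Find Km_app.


Km_app = Km * (1 + [I]/Ki)
Km_app = 38 * (1 + 91/47)
Km_app = 111.5745 uM

111.5745 uM


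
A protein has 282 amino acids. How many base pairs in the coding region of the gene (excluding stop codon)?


Each amino acid = 1 codon = 3 bp
bp = 282 * 3 = 846 bp

846 bp


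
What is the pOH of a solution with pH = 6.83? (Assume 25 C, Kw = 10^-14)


pOH = 14 - pH
pOH = 14 - 6.83
pOH = 7.17

7.17


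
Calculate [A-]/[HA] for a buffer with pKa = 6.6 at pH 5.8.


[A-]/[HA] = 10^(pH - pKa)
= 10^(5.8 - 6.6)
= 0.1585

0.1585


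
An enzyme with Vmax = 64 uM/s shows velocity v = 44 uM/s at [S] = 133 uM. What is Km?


Km = [S] * (Vmax - v) / v
Km = 133 * (64 - 44) / 44
Km = 60.4545 uM

60.4545 uM


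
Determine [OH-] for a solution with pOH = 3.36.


[OH-] = 10^(-pOH)
[OH-] = 10^(-3.36)
[OH-] = 4.365e-04 M

4.365e-04 M


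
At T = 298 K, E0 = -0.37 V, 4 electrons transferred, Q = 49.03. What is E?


E = E0 - (RT/nF) * ln(Q)
E = -0.37 - (8.314 * 298 / (4 * 96485)) * ln(49.03)
E = -0.395 V

-0.395 V


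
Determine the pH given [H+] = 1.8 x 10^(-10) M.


pH = -log10([H+])
pH = -log10(1.8 x 10^(-10))
pH = 9.7447

9.7447


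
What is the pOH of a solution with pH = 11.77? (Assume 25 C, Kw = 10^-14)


pOH = 14 - pH
pOH = 14 - 11.77
pOH = 2.23

2.23


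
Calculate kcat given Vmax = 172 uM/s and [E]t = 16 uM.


kcat = Vmax / [E]t
kcat = 172 / 16
kcat = 10.75 s^-1

10.75 s^-1


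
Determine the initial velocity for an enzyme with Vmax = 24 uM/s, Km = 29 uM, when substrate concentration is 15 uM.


v = Vmax * [S] / (Km + [S])
v = 24 * 15 / (29 + 15)
v = 8.1818 uM/s

8.1818 uM/s


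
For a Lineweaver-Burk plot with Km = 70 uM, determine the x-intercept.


x-intercept = -1/Km
= -1/70
= -0.0143 1/uM

-0.0143 1/uM


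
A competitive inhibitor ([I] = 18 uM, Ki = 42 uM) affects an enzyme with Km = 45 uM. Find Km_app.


Km_app = Km * (1 + [I]/Ki)
Km_app = 45 * (1 + 18/42)
Km_app = 64.2857 uM

64.2857 uM


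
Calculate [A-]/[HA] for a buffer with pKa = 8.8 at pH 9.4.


[A-]/[HA] = 10^(pH - pKa)
= 10^(9.4 - 8.8)
= 3.9811

3.9811


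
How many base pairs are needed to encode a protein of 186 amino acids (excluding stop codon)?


Each amino acid = 1 codon = 3 bp
bp = 186 * 3 = 558 bp

558 bp


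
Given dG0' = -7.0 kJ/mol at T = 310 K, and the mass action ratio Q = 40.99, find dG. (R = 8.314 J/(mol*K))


dG = dG0' + RT * ln(Q) / 1000
dG = -7.0 + 8.314 * 310 * ln(40.99) / 1000
dG = 2.5705 kJ/mol

2.5705 kJ/mol


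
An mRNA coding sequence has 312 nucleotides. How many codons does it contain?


codons = nucleotides / 3
codons = 312 / 3 = 104

104


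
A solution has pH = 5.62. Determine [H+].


[H+] = 10^(-pH)
[H+] = 10^(-5.62)
[H+] = 2.399e-06 M

2.399e-06 M


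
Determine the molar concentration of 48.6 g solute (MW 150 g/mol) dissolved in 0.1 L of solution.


C = (mass / MW) / volume
C = (48.6 / 150) / 0.1
C = 3.24 M

3.24 M


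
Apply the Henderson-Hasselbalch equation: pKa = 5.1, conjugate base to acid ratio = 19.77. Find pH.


pH = pKa + log10([A-]/[HA])
pH = 5.1 + log10(19.77)
pH = 6.396

6.396


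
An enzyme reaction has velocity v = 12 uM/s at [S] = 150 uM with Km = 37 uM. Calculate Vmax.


Vmax = v * (Km + [S]) / [S]
Vmax = 12 * (37 + 150) / 150
Vmax = 14.96 uM/s

14.96 uM/s


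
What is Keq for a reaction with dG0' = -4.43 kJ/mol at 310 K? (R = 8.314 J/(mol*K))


Keq = exp(-dG0 * 1000 / (R * T))
Keq = exp(-(-4.43) * 1000 / (8.314 * 310))
Keq = 5.578

5.578


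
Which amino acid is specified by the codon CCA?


Standard genetic code lookup.
Codon CCA -> Pro

Pro


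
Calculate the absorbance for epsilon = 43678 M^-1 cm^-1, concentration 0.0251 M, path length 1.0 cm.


A = epsilon * c * l
A = 43678 * 0.0251 * 1.0
A = 1096.3178

1096.3178


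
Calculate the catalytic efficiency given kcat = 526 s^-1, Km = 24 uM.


Catalytic efficiency = kcat / Km
= 526 / 24
= 21.9167 uM^-1*s^-1

21.9167 uM^-1*s^-1


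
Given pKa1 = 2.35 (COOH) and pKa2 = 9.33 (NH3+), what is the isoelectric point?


pI = (pKa1 + pKa2) / 2
pI = (2.35 + 9.33) / 2
pI = 5.84

5.84


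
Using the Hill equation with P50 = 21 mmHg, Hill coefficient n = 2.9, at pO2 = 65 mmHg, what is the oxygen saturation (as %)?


Y = pO2^n / (P50^n + pO2^n)
Y = 65^2.9 / (21^2.9 + 65^2.9)
Y = 96.36%

96.36%


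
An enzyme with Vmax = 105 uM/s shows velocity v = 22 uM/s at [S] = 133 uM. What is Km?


Km = [S] * (Vmax - v) / v
Km = 133 * (105 - 22) / 22
Km = 501.7727 uM

501.7727 uM


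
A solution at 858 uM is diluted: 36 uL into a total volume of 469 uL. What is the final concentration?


C2 = C1 * V1 / V2
C2 = 858 * 36 / 469
C2 = 65.8593 uM

65.8593 uM


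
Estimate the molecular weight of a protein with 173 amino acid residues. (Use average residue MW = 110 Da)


MW = n_residues * 110 Da
MW = 173 * 110
MW = 19030 Da

19030 Da


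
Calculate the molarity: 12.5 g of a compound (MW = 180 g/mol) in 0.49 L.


C = (mass / MW) / volume
C = (12.5 / 180) / 0.49
C = 0.1417 M

0.1417 M


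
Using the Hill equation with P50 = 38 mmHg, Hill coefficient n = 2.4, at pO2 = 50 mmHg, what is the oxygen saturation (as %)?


Y = pO2^n / (P50^n + pO2^n)
Y = 50^2.4 / (38^2.4 + 50^2.4)
Y = 65.9%

65.9%


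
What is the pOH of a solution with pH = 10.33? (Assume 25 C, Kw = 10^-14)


pOH = 14 - pH
pOH = 14 - 10.33
pOH = 3.67

3.67


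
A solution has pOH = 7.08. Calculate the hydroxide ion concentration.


[OH-] = 10^(-pOH)
[OH-] = 10^(-7.08)
[OH-] = 8.318e-08 M

8.318e-08 M


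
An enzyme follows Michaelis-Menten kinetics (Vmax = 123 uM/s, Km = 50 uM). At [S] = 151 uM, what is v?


v = Vmax * [S] / (Km + [S])
v = 123 * 151 / (50 + 151)
v = 92.403 uM/s

92.403 uM/s


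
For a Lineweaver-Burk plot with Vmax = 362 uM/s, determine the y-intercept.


y-intercept = 1/Vmax
= 1/362
= 0.0028 s/uM

0.0028 s/uM


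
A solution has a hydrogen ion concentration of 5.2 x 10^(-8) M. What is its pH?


pH = -log10([H+])
pH = -log10(5.2 x 10^(-8))
pH = 7.284

7.284


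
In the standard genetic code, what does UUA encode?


Standard genetic code lookup.
Codon UUA -> Leu

Leu


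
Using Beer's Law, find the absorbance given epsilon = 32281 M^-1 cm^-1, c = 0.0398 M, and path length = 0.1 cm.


A = epsilon * c * l
A = 32281 * 0.0398 * 0.1
A = 128.4784

128.4784


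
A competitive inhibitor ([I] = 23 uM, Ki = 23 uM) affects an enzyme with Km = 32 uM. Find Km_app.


Km_app = Km * (1 + [I]/Ki)
Km_app = 32 * (1 + 23/23)
Km_app = 64.0 uM

64.0 uM


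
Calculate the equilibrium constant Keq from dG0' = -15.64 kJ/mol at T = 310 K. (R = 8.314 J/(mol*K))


Keq = exp(-dG0 * 1000 / (R * T))
Keq = exp(-(-15.64) * 1000 / (8.314 * 310))
Keq = 431.9336

431.9336


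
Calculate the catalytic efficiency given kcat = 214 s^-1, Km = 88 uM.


Catalytic efficiency = kcat / Km
= 214 / 88
= 2.4318 uM^-1*s^-1

2.4318 uM^-1*s^-1


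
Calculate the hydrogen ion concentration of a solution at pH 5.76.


[H+] = 10^(-pH)
[H+] = 10^(-5.76)
[H+] = 1.738e-06 M

1.738e-06 M


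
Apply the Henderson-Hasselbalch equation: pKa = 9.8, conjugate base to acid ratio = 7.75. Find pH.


pH = pKa + log10([A-]/[HA])
pH = 9.8 + log10(7.75)
pH = 10.6893

10.6893


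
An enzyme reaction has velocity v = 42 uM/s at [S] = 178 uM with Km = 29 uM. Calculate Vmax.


Vmax = v * (Km + [S]) / [S]
Vmax = 42 * (29 + 178) / 178
Vmax = 48.8427 uM/s

48.8427 uM/s


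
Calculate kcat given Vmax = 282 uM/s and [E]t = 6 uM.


kcat = Vmax / [E]t
kcat = 282 / 6
kcat = 47.0 s^-1

47.0 s^-1


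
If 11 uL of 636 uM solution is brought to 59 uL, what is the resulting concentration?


C2 = C1 * V1 / V2
C2 = 636 * 11 / 59
C2 = 118.5763 uM

118.5763 uM


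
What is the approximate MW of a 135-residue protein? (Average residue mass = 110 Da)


MW = n_residues * 110 Da
MW = 135 * 110
MW = 14850 Da

14850 Da


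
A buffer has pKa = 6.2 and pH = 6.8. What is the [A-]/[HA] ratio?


[A-]/[HA] = 10^(pH - pKa)
= 10^(6.8 - 6.2)
= 3.9811

3.9811


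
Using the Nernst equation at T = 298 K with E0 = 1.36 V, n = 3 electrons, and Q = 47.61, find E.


E = E0 - (RT/nF) * ln(Q)
E = 1.36 - (8.314 * 298 / (3 * 96485)) * ln(47.61)
E = 1.3269 V

1.3269 V


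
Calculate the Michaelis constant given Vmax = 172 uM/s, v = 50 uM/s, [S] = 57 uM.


Km = [S] * (Vmax - v) / v
Km = 57 * (172 - 50) / 50
Km = 139.08 uM

139.08 uM


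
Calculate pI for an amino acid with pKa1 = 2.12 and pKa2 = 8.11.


pI = (pKa1 + pKa2) / 2
pI = (2.12 + 8.11) / 2
pI = 5.115

5.115


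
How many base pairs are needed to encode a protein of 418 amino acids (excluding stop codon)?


Each amino acid = 1 codon = 3 bp
bp = 418 * 3 = 1254 bp

1254 bp


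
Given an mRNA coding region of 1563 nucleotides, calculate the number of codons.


codons = nucleotides / 3
codons = 1563 / 3 = 521

521


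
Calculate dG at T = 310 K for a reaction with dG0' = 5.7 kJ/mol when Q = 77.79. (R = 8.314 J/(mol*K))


dG = dG0' + RT * ln(Q) / 1000
dG = 5.7 + 8.314 * 310 * ln(77.79) / 1000
dG = 16.9218 kJ/mol

16.9218 kJ/mol


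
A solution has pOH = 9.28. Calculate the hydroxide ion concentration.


[OH-] = 10^(-pOH)
[OH-] = 10^(-9.28)
[OH-] = 5.248e-10 M

5.248e-10 M


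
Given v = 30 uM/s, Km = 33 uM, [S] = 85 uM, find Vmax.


Vmax = v * (Km + [S]) / [S]
Vmax = 30 * (33 + 85) / 85
Vmax = 41.6471 uM/s

41.6471 uM/s


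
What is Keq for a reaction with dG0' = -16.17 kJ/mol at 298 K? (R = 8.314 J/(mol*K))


Keq = exp(-dG0 * 1000 / (R * T))
Keq = exp(-(-16.17) * 1000 / (8.314 * 298))
Keq = 683.0383

683.0383


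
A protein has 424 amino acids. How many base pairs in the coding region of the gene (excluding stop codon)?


Each amino acid = 1 codon = 3 bp
bp = 424 * 3 = 1272 bp

1272 bp


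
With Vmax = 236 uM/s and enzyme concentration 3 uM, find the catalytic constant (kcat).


kcat = Vmax / [E]t
kcat = 236 / 3
kcat = 78.6667 s^-1

78.6667 s^-1


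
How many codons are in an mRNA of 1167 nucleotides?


codons = nucleotides / 3
codons = 1167 / 3 = 389

389


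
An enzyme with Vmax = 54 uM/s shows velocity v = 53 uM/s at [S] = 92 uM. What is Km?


Km = [S] * (Vmax - v) / v
Km = 92 * (54 - 53) / 53
Km = 1.7358 uM

1.7358 uM


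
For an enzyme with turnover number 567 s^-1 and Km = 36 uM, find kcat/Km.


Catalytic efficiency = kcat / Km
= 567 / 36
= 15.75 uM^-1*s^-1

15.75 uM^-1*s^-1


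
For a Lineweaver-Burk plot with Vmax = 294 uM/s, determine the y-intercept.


y-intercept = 1/Vmax
= 1/294
= 0.0034 s/uM

0.0034 s/uM


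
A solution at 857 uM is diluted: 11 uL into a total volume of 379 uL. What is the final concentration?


C2 = C1 * V1 / V2
C2 = 857 * 11 / 379
C2 = 24.8734 uM

24.8734 uM


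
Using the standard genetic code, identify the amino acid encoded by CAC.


Standard genetic code lookup.
Codon CAC -> His

His


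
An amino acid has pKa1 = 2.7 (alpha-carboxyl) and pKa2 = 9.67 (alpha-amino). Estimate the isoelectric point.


pI = (pKa1 + pKa2) / 2
pI = (2.7 + 9.67) / 2
pI = 6.185

6.185


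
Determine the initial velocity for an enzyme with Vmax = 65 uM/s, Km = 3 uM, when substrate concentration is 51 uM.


v = Vmax * [S] / (Km + [S])
v = 65 * 51 / (3 + 51)
v = 61.3889 uM/s

61.3889 uM/s


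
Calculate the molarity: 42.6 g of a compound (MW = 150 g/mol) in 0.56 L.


C = (mass / MW) / volume
C = (42.6 / 150) / 0.56
C = 0.5071 M

0.5071 M


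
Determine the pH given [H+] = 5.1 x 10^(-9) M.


pH = -log10([H+])
pH = -log10(5.1 x 10^(-9))
pH = 8.2924

8.2924


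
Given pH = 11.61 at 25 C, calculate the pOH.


pOH = 14 - pH
pOH = 14 - 11.61
pOH = 2.39

2.39


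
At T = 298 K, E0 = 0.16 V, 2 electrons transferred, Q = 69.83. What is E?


E = E0 - (RT/nF) * ln(Q)
E = 0.16 - (8.314 * 298 / (2 * 96485)) * ln(69.83)
E = 0.1055 V

0.1055 V


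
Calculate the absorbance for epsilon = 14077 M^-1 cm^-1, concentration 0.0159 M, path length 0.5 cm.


A = epsilon * c * l
A = 14077 * 0.0159 * 0.5
A = 111.9122

111.9122


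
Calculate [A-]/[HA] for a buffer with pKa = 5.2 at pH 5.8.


[A-]/[HA] = 10^(pH - pKa)
= 10^(5.8 - 5.2)
= 3.9811

3.9811


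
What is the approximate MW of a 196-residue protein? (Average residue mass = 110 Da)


MW = n_residues * 110 Da
MW = 196 * 110
MW = 21560 Da

21560 Da


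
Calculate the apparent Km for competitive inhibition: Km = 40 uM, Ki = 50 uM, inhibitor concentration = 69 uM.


Km_app = Km * (1 + [I]/Ki)
Km_app = 40 * (1 + 69/50)
Km_app = 95.2 uM

95.2 uM


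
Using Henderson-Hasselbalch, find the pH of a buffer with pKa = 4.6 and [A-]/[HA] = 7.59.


pH = pKa + log10([A-]/[HA])
pH = 4.6 + log10(7.59)
pH = 5.4802

5.4802


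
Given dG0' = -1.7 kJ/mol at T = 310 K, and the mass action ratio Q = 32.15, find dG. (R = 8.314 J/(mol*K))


dG = dG0' + RT * ln(Q) / 1000
dG = -1.7 + 8.314 * 310 * ln(32.15) / 1000
dG = 7.2444 kJ/mol

7.2444 kJ/mol


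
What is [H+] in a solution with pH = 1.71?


[H+] = 10^(-pH)
[H+] = 10^(-1.71)
[H+] = 0.0195 M

0.0195 M


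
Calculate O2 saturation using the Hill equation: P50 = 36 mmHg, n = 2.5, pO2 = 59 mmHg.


Y = pO2^n / (P50^n + pO2^n)
Y = 59^2.5 / (36^2.5 + 59^2.5)
Y = 77.47%

77.47%


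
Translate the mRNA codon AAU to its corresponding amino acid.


Standard genetic code lookup.
Codon AAU -> Asn

Asn


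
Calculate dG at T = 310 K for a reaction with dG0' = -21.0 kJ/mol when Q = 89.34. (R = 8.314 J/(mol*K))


dG = dG0' + RT * ln(Q) / 1000
dG = -21.0 + 8.314 * 310 * ln(89.34) / 1000
dG = -9.4214 kJ/mol

-9.4214 kJ/mol


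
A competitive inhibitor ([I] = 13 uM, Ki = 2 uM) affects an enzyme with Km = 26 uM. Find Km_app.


Km_app = Km * (1 + [I]/Ki)
Km_app = 26 * (1 + 13/2)
Km_app = 195.0 uM

195.0 uM


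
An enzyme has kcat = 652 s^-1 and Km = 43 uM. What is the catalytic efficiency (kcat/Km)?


Catalytic efficiency = kcat / Km
= 652 / 43
= 15.1628 uM^-1*s^-1

15.1628 uM^-1*s^-1


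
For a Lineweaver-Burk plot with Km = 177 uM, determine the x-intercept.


x-intercept = -1/Km
= -1/177
= -0.0056 1/uM

-0.0056 1/uM


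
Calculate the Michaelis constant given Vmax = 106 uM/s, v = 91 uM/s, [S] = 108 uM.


Km = [S] * (Vmax - v) / v
Km = 108 * (106 - 91) / 91
Km = 17.8022 uM

17.8022 uM


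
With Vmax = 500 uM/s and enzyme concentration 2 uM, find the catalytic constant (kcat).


kcat = Vmax / [E]t
kcat = 500 / 2
kcat = 250.0 s^-1

250.0 s^-1


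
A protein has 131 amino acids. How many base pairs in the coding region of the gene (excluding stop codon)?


Each amino acid = 1 codon = 3 bp
bp = 131 * 3 = 393 bp

393 bp


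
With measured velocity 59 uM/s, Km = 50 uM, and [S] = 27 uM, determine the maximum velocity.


Vmax = v * (Km + [S]) / [S]
Vmax = 59 * (50 + 27) / 27
Vmax = 168.2593 uM/s

168.2593 uM/s


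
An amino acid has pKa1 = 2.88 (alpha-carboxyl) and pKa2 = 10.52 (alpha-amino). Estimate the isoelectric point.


pI = (pKa1 + pKa2) / 2
pI = (2.88 + 10.52) / 2
pI = 6.7

6.7


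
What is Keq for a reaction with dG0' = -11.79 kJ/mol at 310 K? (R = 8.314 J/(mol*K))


Keq = exp(-dG0 * 1000 / (R * T))
Keq = exp(-(-11.79) * 1000 / (8.314 * 310))
Keq = 96.978

96.978


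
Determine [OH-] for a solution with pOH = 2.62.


[OH-] = 10^(-pOH)
[OH-] = 10^(-2.62)
[OH-] = 0.0024 M

0.0024 M


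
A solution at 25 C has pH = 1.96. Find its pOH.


pOH = 14 - pH
pOH = 14 - 1.96
pOH = 12.04

12.04


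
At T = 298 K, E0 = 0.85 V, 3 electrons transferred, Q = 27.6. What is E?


E = E0 - (RT/nF) * ln(Q)
E = 0.85 - (8.314 * 298 / (3 * 96485)) * ln(27.6)
E = 0.8216 V

0.8216 V


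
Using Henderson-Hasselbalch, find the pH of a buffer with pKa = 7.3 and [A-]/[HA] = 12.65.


pH = pKa + log10([A-]/[HA])
pH = 7.3 + log10(12.65)
pH = 8.4021

8.4021


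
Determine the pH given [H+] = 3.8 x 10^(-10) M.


pH = -log10([H+])
pH = -log10(3.8 x 10^(-10))
pH = 9.4202

9.4202


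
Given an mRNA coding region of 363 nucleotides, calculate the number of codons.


codons = nucleotides / 3
codons = 363 / 3 = 121

121


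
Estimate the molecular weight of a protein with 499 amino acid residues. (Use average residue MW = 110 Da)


MW = n_residues * 110 Da
MW = 499 * 110
MW = 54890 Da

54890 Da


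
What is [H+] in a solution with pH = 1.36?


[H+] = 10^(-pH)
[H+] = 10^(-1.36)
[H+] = 0.0437 M

0.0437 M


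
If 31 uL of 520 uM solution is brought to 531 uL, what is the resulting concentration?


C2 = C1 * V1 / V2
C2 = 520 * 31 / 531
C2 = 30.3578 uM

30.3578 uM


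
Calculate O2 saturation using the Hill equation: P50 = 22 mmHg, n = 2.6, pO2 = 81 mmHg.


Y = pO2^n / (P50^n + pO2^n)
Y = 81^2.6 / (22^2.6 + 81^2.6)
Y = 96.74%

96.74%


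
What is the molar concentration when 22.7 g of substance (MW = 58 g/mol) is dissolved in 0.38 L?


C = (mass / MW) / volume
C = (22.7 / 58) / 0.38
C = 1.0299 M

1.0299 M


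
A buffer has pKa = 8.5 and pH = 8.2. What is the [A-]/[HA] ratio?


[A-]/[HA] = 10^(pH - pKa)
= 10^(8.2 - 8.5)
= 0.5012

0.5012


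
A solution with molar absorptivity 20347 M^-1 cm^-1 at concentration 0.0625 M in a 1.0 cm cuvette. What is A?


A = epsilon * c * l
A = 20347 * 0.0625 * 1.0
A = 1271.6875

1271.6875


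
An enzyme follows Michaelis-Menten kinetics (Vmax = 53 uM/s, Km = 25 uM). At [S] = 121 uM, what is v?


v = Vmax * [S] / (Km + [S])
v = 53 * 121 / (25 + 121)
v = 43.9247 uM/s

43.9247 uM/s


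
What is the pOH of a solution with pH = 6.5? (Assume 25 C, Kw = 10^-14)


pOH = 14 - pH
pOH = 14 - 6.5
pOH = 7.5

7.5


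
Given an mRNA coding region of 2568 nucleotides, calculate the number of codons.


codons = nucleotides / 3
codons = 2568 / 3 = 856

856


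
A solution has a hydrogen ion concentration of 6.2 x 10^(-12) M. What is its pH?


pH = -log10([H+])
pH = -log10(6.2 x 10^(-12))
pH = 11.2076

11.2076


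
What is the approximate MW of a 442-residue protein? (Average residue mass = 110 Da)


MW = n_residues * 110 Da
MW = 442 * 110
MW = 48620 Da

48620 Da


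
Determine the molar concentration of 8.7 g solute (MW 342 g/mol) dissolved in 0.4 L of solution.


C = (mass / MW) / volume
C = (8.7 / 342) / 0.4
C = 0.0636 M

0.0636 M


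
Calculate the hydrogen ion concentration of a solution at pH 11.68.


[H+] = 10^(-pH)
[H+] = 10^(-11.68)
[H+] = 2.089e-12 M

2.089e-12 M


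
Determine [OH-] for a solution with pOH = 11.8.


[OH-] = 10^(-pOH)
[OH-] = 10^(-11.8)
[OH-] = 1.585e-12 M

1.585e-12 M


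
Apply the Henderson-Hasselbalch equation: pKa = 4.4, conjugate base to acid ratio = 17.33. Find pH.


pH = pKa + log10([A-]/[HA])
pH = 4.4 + log10(17.33)
pH = 5.6388

5.6388


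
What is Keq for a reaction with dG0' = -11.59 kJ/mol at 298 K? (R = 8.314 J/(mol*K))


Keq = exp(-dG0 * 1000 / (R * T))
Keq = exp(-(-11.59) * 1000 / (8.314 * 298))
Keq = 107.5512

107.5512


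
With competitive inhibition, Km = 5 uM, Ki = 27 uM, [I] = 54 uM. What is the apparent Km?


Km_app = Km * (1 + [I]/Ki)
Km_app = 5 * (1 + 54/27)
Km_app = 15.0 uM

15.0 uM


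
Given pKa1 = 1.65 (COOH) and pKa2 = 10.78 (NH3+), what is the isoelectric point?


pI = (pKa1 + pKa2) / 2
pI = (1.65 + 10.78) / 2
pI = 6.215

6.215


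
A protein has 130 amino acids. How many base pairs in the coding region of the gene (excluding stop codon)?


Each amino acid = 1 codon = 3 bp
bp = 130 * 3 = 390 bp

390 bp


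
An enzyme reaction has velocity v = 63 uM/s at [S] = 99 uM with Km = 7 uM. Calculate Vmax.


Vmax = v * (Km + [S]) / [S]
Vmax = 63 * (7 + 99) / 99
Vmax = 67.4545 uM/s

67.4545 uM/s


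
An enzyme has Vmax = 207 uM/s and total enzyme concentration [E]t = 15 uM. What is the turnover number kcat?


kcat = Vmax / [E]t
kcat = 207 / 15
kcat = 13.8 s^-1

13.8 s^-1


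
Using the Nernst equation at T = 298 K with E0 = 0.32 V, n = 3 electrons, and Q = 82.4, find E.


E = E0 - (RT/nF) * ln(Q)
E = 0.32 - (8.314 * 298 / (3 * 96485)) * ln(82.4)
E = 0.2822 V

0.2822 V


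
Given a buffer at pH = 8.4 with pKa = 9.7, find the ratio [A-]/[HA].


[A-]/[HA] = 10^(pH - pKa)
= 10^(8.4 - 9.7)
= 0.0501

0.0501


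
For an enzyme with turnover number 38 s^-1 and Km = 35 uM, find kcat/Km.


Catalytic efficiency = kcat / Km
= 38 / 35
= 1.0857 uM^-1*s^-1

1.0857 uM^-1*s^-1


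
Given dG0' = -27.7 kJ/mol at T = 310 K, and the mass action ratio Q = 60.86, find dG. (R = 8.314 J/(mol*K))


dG = dG0' + RT * ln(Q) / 1000
dG = -27.7 + 8.314 * 310 * ln(60.86) / 1000
dG = -17.1108 kJ/mol

-17.1108 kJ/mol


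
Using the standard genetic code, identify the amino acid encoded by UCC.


Standard genetic code lookup.
Codon UCC -> Ser

Ser


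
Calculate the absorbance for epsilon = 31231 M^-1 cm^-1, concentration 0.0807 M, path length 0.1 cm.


A = epsilon * c * l
A = 31231 * 0.0807 * 0.1
A = 252.0342

252.0342


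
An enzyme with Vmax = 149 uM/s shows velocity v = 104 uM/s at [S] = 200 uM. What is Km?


Km = [S] * (Vmax - v) / v
Km = 200 * (149 - 104) / 104
Km = 86.5385 uM

86.5385 uM


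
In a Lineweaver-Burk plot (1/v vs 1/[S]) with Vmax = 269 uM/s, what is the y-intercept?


y-intercept = 1/Vmax
= 1/269
= 0.0037 s/uM

0.0037 s/uM


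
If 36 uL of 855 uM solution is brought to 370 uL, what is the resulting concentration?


C2 = C1 * V1 / V2
C2 = 855 * 36 / 370
C2 = 83.1892 uM

83.1892 uM


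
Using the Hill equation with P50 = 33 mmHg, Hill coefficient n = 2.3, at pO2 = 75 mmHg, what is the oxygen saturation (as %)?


Y = pO2^n / (P50^n + pO2^n)
Y = 75^2.3 / (33^2.3 + 75^2.3)
Y = 86.86%

86.86%


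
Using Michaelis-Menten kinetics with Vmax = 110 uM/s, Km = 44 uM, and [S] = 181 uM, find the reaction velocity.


v = Vmax * [S] / (Km + [S])
v = 110 * 181 / (44 + 181)
v = 88.4889 uM/s

88.4889 uM/s


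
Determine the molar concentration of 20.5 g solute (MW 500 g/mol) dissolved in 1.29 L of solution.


C = (mass / MW) / volume
C = (20.5 / 500) / 1.29
C = 0.0318 M

0.0318 M


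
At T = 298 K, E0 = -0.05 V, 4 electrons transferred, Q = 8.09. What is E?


E = E0 - (RT/nF) * ln(Q)
E = -0.05 - (8.314 * 298 / (4 * 96485)) * ln(8.09)
E = -0.0634 V

-0.0634 V


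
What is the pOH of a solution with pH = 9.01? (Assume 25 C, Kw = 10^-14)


pOH = 14 - pH
pOH = 14 - 9.01
pOH = 4.99

4.99


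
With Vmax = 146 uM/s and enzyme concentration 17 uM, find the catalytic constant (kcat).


kcat = Vmax / [E]t
kcat = 146 / 17
kcat = 8.5882 s^-1

8.5882 s^-1


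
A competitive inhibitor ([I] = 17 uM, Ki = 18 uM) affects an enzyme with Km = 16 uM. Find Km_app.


Km_app = Km * (1 + [I]/Ki)
Km_app = 16 * (1 + 17/18)
Km_app = 31.1111 uM

31.1111 uM


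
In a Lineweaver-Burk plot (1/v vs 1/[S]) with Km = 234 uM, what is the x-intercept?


x-intercept = -1/Km
= -1/234
= -0.0043 1/uM

-0.0043 1/uM


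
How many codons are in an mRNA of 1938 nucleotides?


codons = nucleotides / 3
codons = 1938 / 3 = 646

646


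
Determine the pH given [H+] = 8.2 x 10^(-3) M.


pH = -log10([H+])
pH = -log10(8.2 x 10^(-3))
pH = 2.0862

2.0862


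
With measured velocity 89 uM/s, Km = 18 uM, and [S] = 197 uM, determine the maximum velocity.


Vmax = v * (Km + [S]) / [S]
Vmax = 89 * (18 + 197) / 197
Vmax = 97.132 uM/s

97.132 uM/s


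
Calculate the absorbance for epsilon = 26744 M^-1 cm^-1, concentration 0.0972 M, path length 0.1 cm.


A = epsilon * c * l
A = 26744 * 0.0972 * 0.1
A = 259.9517

259.9517


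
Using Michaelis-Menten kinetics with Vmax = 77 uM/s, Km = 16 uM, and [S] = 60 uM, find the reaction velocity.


v = Vmax * [S] / (Km + [S])
v = 77 * 60 / (16 + 60)
v = 60.7895 uM/s

60.7895 uM/s


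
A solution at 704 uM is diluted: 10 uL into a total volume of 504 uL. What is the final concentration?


C2 = C1 * V1 / V2
C2 = 704 * 10 / 504
C2 = 13.9683 uM

13.9683 uM


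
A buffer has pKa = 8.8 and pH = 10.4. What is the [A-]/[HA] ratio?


[A-]/[HA] = 10^(pH - pKa)
= 10^(10.4 - 8.8)
= 39.8107

39.8107


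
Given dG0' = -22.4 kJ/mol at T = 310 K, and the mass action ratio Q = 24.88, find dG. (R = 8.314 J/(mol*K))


dG = dG0' + RT * ln(Q) / 1000
dG = -22.4 + 8.314 * 310 * ln(24.88) / 1000
dG = -14.1163 kJ/mol

-14.1163 kJ/mol


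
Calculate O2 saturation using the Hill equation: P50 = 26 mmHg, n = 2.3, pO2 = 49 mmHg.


Y = pO2^n / (P50^n + pO2^n)
Y = 49^2.3 / (26^2.3 + 49^2.3)
Y = 81.12%

81.12%


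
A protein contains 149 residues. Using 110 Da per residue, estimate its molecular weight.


MW = n_residues * 110 Da
MW = 149 * 110
MW = 16390 Da

16390 Da


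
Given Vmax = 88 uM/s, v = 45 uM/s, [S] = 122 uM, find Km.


Km = [S] * (Vmax - v) / v
Km = 122 * (88 - 45) / 45
Km = 116.5778 uM

116.5778 uM


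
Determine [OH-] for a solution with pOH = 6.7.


[OH-] = 10^(-pOH)
[OH-] = 10^(-6.7)
[OH-] = 1.995e-07 M

1.995e-07 M


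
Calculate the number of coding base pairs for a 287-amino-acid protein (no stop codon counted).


Each amino acid = 1 codon = 3 bp
bp = 287 * 3 = 861 bp

861 bp


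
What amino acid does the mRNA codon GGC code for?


Standard genetic code lookup.
Codon GGC -> Gly

Gly


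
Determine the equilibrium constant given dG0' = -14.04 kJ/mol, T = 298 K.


Keq = exp(-dG0 * 1000 / (R * T))
Keq = exp(-(-14.04) * 1000 / (8.314 * 298))
Keq = 289.119

289.119


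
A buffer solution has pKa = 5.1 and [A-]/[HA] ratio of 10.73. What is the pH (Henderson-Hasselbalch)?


pH = pKa + log10([A-]/[HA])
pH = 5.1 + log10(10.73)
pH = 6.1306

6.1306


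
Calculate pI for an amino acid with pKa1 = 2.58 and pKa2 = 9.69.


pI = (pKa1 + pKa2) / 2
pI = (2.58 + 9.69) / 2
pI = 6.135

6.135


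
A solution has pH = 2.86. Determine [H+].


[H+] = 10^(-pH)
[H+] = 10^(-2.86)
[H+] = 0.0014 M

0.0014 M


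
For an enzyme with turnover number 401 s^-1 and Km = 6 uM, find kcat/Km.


Catalytic efficiency = kcat / Km
= 401 / 6
= 66.8333 uM^-1*s^-1

66.8333 uM^-1*s^-1


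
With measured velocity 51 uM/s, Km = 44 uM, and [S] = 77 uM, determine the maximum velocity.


Vmax = v * (Km + [S]) / [S]
Vmax = 51 * (44 + 77) / 77
Vmax = 80.1429 uM/s

80.1429 uM/s


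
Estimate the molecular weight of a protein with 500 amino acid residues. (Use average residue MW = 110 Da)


MW = n_residues * 110 Da
MW = 500 * 110
MW = 55000 Da

55000 Da


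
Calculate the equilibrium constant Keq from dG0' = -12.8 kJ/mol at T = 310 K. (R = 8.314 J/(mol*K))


Keq = exp(-dG0 * 1000 / (R * T))
Keq = exp(-(-12.8) * 1000 / (8.314 * 310))
Keq = 143.5037

143.5037


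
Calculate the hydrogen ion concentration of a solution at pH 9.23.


[H+] = 10^(-pH)
[H+] = 10^(-9.23)
[H+] = 5.888e-10 M

5.888e-10 M


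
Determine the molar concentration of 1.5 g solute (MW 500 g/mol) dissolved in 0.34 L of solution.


C = (mass / MW) / volume
C = (1.5 / 500) / 0.34
C = 0.0088 M

0.0088 M


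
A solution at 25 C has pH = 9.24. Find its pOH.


pOH = 14 - pH
pOH = 14 - 9.24
pOH = 4.76

4.76


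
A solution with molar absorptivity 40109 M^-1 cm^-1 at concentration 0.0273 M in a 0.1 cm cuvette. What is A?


A = epsilon * c * l
A = 40109 * 0.0273 * 0.1
A = 109.4976

109.4976


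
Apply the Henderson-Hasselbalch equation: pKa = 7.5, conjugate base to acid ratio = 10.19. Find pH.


pH = pKa + log10([A-]/[HA])
pH = 7.5 + log10(10.19)
pH = 8.5082

8.5082


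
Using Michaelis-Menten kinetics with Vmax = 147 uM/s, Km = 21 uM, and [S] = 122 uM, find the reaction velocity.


v = Vmax * [S] / (Km + [S])
v = 147 * 122 / (21 + 122)
v = 125.4126 uM/s

125.4126 uM/s


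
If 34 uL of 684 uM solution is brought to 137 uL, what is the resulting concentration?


C2 = C1 * V1 / V2
C2 = 684 * 34 / 137
C2 = 169.7518 uM

169.7518 uM


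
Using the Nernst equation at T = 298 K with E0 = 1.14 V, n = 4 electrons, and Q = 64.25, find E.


E = E0 - (RT/nF) * ln(Q)
E = 1.14 - (8.314 * 298 / (4 * 96485)) * ln(64.25)
E = 1.1133 V

1.1133 V


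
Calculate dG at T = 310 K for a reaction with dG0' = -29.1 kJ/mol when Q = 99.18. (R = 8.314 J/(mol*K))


dG = dG0' + RT * ln(Q) / 1000
dG = -29.1 + 8.314 * 310 * ln(99.18) / 1000
dG = -17.2521 kJ/mol

-17.2521 kJ/mol


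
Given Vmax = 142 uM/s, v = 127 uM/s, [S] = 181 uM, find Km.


Km = [S] * (Vmax - v) / v
Km = 181 * (142 - 127) / 127
Km = 21.378 uM

21.378 uM


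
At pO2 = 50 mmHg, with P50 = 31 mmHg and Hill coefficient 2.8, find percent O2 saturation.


Y = pO2^n / (P50^n + pO2^n)
Y = 50^2.8 / (31^2.8 + 50^2.8)
Y = 79.22%

79.22%


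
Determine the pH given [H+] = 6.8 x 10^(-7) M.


pH = -log10([H+])
pH = -log10(6.8 x 10^(-7))
pH = 6.1675

6.1675


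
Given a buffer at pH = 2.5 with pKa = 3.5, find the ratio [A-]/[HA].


[A-]/[HA] = 10^(pH - pKa)
= 10^(2.5 - 3.5)
= 0.1

0.1


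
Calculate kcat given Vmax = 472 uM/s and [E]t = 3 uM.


kcat = Vmax / [E]t
kcat = 472 / 3
kcat = 157.3333 s^-1

157.3333 s^-1


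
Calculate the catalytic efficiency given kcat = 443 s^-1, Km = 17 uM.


Catalytic efficiency = kcat / Km
= 443 / 17
= 26.0588 uM^-1*s^-1

26.0588 uM^-1*s^-1


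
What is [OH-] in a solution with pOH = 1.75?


[OH-] = 10^(-pOH)
[OH-] = 10^(-1.75)
[OH-] = 0.0178 M

0.0178 M


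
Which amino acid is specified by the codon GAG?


Standard genetic code lookup.
Codon GAG -> Glu

Glu


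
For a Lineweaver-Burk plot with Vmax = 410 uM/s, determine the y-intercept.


y-intercept = 1/Vmax
= 1/410
= 0.0024 s/uM

0.0024 s/uM


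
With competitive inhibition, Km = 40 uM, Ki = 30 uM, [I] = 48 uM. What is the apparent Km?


Km_app = Km * (1 + [I]/Ki)
Km_app = 40 * (1 + 48/30)
Km_app = 104.0 uM

104.0 uM


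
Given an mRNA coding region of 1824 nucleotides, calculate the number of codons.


codons = nucleotides / 3
codons = 1824 / 3 = 608

608


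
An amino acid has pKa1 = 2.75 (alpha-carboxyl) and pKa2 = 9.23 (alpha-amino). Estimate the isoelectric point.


pI = (pKa1 + pKa2) / 2
pI = (2.75 + 9.23) / 2
pI = 5.99

5.99


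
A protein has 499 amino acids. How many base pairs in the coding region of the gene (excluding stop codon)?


Each amino acid = 1 codon = 3 bp
bp = 499 * 3 = 1497 bp

1497 bp


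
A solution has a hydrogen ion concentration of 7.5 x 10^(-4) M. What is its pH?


pH = -log10([H+])
pH = -log10(7.5 x 10^(-4))
pH = 3.1249

3.1249


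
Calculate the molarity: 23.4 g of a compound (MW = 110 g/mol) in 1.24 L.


C = (mass / MW) / volume
C = (23.4 / 110) / 1.24
C = 0.1716 M

0.1716 M


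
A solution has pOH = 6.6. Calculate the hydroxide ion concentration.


[OH-] = 10^(-pOH)
[OH-] = 10^(-6.6)
[OH-] = 2.512e-07 M

2.512e-07 M


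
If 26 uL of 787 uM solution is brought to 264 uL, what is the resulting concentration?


C2 = C1 * V1 / V2
C2 = 787 * 26 / 264
C2 = 77.5076 uM

77.5076 uM


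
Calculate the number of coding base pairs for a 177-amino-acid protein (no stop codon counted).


Each amino acid = 1 codon = 3 bp
bp = 177 * 3 = 531 bp

531 bp


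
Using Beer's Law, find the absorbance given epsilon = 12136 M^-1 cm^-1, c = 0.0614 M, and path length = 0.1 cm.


A = epsilon * c * l
A = 12136 * 0.0614 * 0.1
A = 74.515

74.515


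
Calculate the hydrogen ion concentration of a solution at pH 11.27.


[H+] = 10^(-pH)
[H+] = 10^(-11.27)
[H+] = 5.370e-12 M

5.370e-12 M


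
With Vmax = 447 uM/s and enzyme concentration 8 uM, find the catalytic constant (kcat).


kcat = Vmax / [E]t
kcat = 447 / 8
kcat = 55.875 s^-1

55.875 s^-1


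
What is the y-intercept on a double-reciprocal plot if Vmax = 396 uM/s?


y-intercept = 1/Vmax
= 1/396
= 0.0025 s/uM

0.0025 s/uM


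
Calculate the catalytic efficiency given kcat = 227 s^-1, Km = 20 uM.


Catalytic efficiency = kcat / Km
= 227 / 20
= 11.35 uM^-1*s^-1

11.35 uM^-1*s^-1


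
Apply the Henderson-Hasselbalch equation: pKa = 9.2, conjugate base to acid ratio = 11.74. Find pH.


pH = pKa + log10([A-]/[HA])
pH = 9.2 + log10(11.74)
pH = 10.2697

10.2697


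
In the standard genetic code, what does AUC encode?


Standard genetic code lookup.
Codon AUC -> Ile

Ile


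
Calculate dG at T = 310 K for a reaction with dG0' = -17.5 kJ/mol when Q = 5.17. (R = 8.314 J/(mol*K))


dG = dG0' + RT * ln(Q) / 1000
dG = -17.5 + 8.314 * 310 * ln(5.17) / 1000
dG = -13.2658 kJ/mol

-13.2658 kJ/mol


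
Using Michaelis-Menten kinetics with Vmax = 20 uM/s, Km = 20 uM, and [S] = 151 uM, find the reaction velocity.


v = Vmax * [S] / (Km + [S])
v = 20 * 151 / (20 + 151)
v = 17.6608 uM/s

17.6608 uM/s


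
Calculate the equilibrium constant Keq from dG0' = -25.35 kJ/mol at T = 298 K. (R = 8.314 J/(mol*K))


Keq = exp(-dG0 * 1000 / (R * T))
Keq = exp(-(-25.35) * 1000 / (8.314 * 298))
Keq = 27772.218

27772.218


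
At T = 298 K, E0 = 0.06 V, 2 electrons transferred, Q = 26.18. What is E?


E = E0 - (RT/nF) * ln(Q)
E = 0.06 - (8.314 * 298 / (2 * 96485)) * ln(26.18)
E = 0.0181 V

0.0181 V


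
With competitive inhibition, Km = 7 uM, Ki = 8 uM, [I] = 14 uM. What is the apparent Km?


Km_app = Km * (1 + [I]/Ki)
Km_app = 7 * (1 + 14/8)
Km_app = 19.25 uM

19.25 uM


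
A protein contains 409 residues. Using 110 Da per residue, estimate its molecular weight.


MW = n_residues * 110 Da
MW = 409 * 110
MW = 44990 Da

44990 Da


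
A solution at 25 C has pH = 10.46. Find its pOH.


pOH = 14 - pH
pOH = 14 - 10.46
pOH = 3.54

3.54


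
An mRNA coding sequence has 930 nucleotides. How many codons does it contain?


codons = nucleotides / 3
codons = 930 / 3 = 310

310


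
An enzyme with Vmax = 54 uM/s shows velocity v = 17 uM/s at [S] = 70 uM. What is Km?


Km = [S] * (Vmax - v) / v
Km = 70 * (54 - 17) / 17
Km = 152.3529 uM

152.3529 uM


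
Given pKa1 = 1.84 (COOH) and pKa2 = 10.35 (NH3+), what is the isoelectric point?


pI = (pKa1 + pKa2) / 2
pI = (1.84 + 10.35) / 2
pI = 6.095

6.095


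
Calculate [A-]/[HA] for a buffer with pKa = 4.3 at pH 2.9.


[A-]/[HA] = 10^(pH - pKa)
= 10^(2.9 - 4.3)
= 0.0398

0.0398


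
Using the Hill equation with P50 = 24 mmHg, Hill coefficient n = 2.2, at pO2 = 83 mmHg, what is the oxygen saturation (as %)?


Y = pO2^n / (P50^n + pO2^n)
Y = 83^2.2 / (24^2.2 + 83^2.2)
Y = 93.88%

93.88%


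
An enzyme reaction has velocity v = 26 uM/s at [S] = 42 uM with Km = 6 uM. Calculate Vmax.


Vmax = v * (Km + [S]) / [S]
Vmax = 26 * (6 + 42) / 42
Vmax = 29.7143 uM/s

29.7143 uM/s


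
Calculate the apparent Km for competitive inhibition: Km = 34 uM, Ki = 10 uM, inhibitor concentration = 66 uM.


Km_app = Km * (1 + [I]/Ki)
Km_app = 34 * (1 + 66/10)
Km_app = 258.4 uM

258.4 uM


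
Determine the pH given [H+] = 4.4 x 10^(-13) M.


pH = -log10([H+])
pH = -log10(4.4 x 10^(-13))
pH = 12.3565

12.3565


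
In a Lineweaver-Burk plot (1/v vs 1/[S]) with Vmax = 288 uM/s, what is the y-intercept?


y-intercept = 1/Vmax
= 1/288
= 0.0035 s/uM

0.0035 s/uM


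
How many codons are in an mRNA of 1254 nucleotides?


codons = nucleotides / 3
codons = 1254 / 3 = 418

418


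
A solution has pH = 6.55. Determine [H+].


[H+] = 10^(-pH)
[H+] = 10^(-6.55)
[H+] = 2.818e-07 M

2.818e-07 M


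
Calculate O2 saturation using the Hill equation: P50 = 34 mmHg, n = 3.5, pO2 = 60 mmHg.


Y = pO2^n / (P50^n + pO2^n)
Y = 60^3.5 / (34^3.5 + 60^3.5)
Y = 87.95%

87.95%


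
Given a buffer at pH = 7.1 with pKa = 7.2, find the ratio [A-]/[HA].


[A-]/[HA] = 10^(pH - pKa)
= 10^(7.1 - 7.2)
= 0.7943

0.7943


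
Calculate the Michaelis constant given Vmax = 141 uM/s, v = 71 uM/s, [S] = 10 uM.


Km = [S] * (Vmax - v) / v
Km = 10 * (141 - 71) / 71
Km = 9.8592 uM

9.8592 uM


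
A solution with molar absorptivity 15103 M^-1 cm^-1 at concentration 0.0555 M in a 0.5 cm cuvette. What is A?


A = epsilon * c * l
A = 15103 * 0.0555 * 0.5
A = 419.1082

419.1082


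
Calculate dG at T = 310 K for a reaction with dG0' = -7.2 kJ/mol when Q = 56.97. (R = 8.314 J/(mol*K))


dG = dG0' + RT * ln(Q) / 1000
dG = -7.2 + 8.314 * 310 * ln(56.97) / 1000
dG = 3.219 kJ/mol

3.219 kJ/mol


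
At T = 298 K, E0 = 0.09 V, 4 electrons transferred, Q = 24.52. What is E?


E = E0 - (RT/nF) * ln(Q)
E = 0.09 - (8.314 * 298 / (4 * 96485)) * ln(24.52)
E = 0.0695 V

0.0695 V


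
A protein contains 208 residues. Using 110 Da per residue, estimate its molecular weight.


MW = n_residues * 110 Da
MW = 208 * 110
MW = 22880 Da

22880 Da


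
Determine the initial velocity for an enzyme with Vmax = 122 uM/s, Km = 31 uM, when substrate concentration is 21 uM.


v = Vmax * [S] / (Km + [S])
v = 122 * 21 / (31 + 21)
v = 49.2692 uM/s

49.2692 uM/s


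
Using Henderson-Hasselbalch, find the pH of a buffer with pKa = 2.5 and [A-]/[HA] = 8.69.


pH = pKa + log10([A-]/[HA])
pH = 2.5 + log10(8.69)
pH = 3.439

3.439


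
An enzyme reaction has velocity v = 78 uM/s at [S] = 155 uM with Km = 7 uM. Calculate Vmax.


Vmax = v * (Km + [S]) / [S]
Vmax = 78 * (7 + 155) / 155
Vmax = 81.5226 uM/s

81.5226 uM/s


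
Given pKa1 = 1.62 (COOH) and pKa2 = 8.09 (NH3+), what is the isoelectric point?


pI = (pKa1 + pKa2) / 2
pI = (1.62 + 8.09) / 2
pI = 4.855

4.855


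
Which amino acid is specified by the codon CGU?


Standard genetic code lookup.
Codon CGU -> Arg

Arg


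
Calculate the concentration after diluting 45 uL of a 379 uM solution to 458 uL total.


C2 = C1 * V1 / V2
C2 = 379 * 45 / 458
C2 = 37.238 uM

37.238 uM


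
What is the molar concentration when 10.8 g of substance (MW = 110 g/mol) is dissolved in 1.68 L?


C = (mass / MW) / volume
C = (10.8 / 110) / 1.68
C = 0.0584 M

0.0584 M


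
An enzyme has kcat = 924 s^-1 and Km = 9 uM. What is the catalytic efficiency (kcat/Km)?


Catalytic efficiency = kcat / Km
= 924 / 9
= 102.6667 uM^-1*s^-1

102.6667 uM^-1*s^-1


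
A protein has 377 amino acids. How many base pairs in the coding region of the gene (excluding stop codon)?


Each amino acid = 1 codon = 3 bp
bp = 377 * 3 = 1131 bp

1131 bp


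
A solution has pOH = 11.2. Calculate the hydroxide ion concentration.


[OH-] = 10^(-pOH)
[OH-] = 10^(-11.2)
[OH-] = 6.310e-12 M

6.310e-12 M


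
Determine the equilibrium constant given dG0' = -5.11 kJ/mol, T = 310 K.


Keq = exp(-dG0 * 1000 / (R * T))
Keq = exp(-(-5.11) * 1000 / (8.314 * 310))
Keq = 7.2621

7.2621


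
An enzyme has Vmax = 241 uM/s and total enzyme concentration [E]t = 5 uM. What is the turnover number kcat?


kcat = Vmax / [E]t
kcat = 241 / 5
kcat = 48.2 s^-1

48.2 s^-1


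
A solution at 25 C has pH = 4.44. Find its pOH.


pOH = 14 - pH
pOH = 14 - 4.44
pOH = 9.56

9.56


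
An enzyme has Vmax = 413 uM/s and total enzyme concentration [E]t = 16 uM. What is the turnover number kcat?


kcat = Vmax / [E]t
kcat = 413 / 16
kcat = 25.8125 s^-1

25.8125 s^-1


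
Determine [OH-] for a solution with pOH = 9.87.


[OH-] = 10^(-pOH)
[OH-] = 10^(-9.87)
[OH-] = 1.349e-10 M

1.349e-10 M


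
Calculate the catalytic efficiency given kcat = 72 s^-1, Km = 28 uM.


Catalytic efficiency = kcat / Km
= 72 / 28
= 2.5714 uM^-1*s^-1

2.5714 uM^-1*s^-1
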